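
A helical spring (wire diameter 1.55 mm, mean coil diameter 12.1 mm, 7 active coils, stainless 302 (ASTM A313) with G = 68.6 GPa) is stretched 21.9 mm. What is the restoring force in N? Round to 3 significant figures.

k = Gd⁴/(8D³N_a) = (68.6×10³)(1.55⁴)/(8·12.1³·7) = 3.9912 N/mm
F = k·δ = 3.9912 × 21.9 = 87.408 N

87.4 N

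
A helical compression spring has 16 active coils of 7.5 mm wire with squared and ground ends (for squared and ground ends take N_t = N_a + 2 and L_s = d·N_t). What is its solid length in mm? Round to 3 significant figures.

squared and ground ends: N_t = N_a + 2 = 16 + 2 = 18
L_s = d·N_t = 7.5 × 18 = 135 mm

135 mm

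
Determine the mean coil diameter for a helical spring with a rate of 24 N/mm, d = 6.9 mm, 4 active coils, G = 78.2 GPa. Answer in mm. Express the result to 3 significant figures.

D = (Gd⁴/(8N_a·k))^(1/3) = (78.2×10³·6.9⁴/(8·4·24))^(1/3)
  = (230803)^(1/3) = 61.3405 mm

61.3 mm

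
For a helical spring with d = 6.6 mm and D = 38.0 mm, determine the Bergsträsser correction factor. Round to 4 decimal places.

1.2496

C = D/d = 38.0/6.6 = 5.7576
K_B = (4C+2)/(4C−3) = 25.030/20.030 = 1.2496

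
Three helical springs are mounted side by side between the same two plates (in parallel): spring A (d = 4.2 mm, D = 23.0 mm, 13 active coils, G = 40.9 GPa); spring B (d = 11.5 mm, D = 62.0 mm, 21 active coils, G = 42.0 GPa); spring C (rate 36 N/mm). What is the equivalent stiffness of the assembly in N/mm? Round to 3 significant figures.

64.4 N/mm

k_A = Gd⁴/(8D³N_a) = (40.9×10³)(4.2⁴)/(8·23.0³·13) = 10.058 N/mm
k_B = Gd⁴/(8D³N_a) = (42.0×10³)(11.5⁴)/(8·62.0³·21) = 18.347 N/mm
Parallel: k_eq = 10.058 + 18.347 + 36 = 64.404 N/mm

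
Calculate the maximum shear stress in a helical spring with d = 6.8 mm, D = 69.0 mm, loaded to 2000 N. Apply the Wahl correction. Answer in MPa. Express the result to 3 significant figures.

Spring index C = D/d = 69.0/6.8 = 10.1471
K_W = (4C−1)/(4C−4) + 0.615/C = 39.588/36.588 + 0.0606 = 1.1426
τ₀ = 8FD/(πd³) = 8·2000·69.0/(π·6.8³) = 1.104e+06/987.82 = 1117.6 MPa
τ_max = K·τ₀ = 1.1426 × 1117.6 = 1277 MPa

1280 MPa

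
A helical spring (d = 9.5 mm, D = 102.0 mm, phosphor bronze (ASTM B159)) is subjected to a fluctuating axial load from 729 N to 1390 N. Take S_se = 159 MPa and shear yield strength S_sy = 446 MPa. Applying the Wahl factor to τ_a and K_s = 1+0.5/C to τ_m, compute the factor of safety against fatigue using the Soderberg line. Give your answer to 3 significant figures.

C = D/d = 102.0/9.5 = 10.7368; K_W = (4C−1)/(4C−4)+0.615/C = 1.1343; K_s = 1+0.5/C = 1.0466
F_a = (F_max−F_min)/2 = 330.5 N; F_m = (F_max+F_min)/2 = 1059.5 N
τ_a = K_W·8F_aD/(πd³) = 1.1343 × 100.12 = 113.57 MPa
τ_m = K_s·8F_mD/(πd³) = 1.0466 × 320.97 = 335.92 MPa
Soderberg: 1/n_f = τ_a/S_se + τ_m/S_sy = 113.57/159 + 335.92/446 = 0.71429 + 0.75319 = 1.4675
n_f = 1/1.4675 = 0.6814

0.681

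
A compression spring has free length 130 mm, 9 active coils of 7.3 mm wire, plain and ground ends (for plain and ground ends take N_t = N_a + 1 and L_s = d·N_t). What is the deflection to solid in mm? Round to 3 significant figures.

N_t = 10; L_s = 7.3·10 = 73 mm
δ_solid = L₀ − L_s = 130 − 73 = 57 mm

57.0 mm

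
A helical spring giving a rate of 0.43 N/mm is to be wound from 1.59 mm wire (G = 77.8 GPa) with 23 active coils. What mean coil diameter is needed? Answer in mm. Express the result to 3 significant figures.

18.5 mm

D = (Gd⁴/(8N_a·k))^(1/3) = (77.8×10³·1.59⁴/(8·23·0.43))^(1/3)
  = (6284.66)^(1/3) = 18.4541 mm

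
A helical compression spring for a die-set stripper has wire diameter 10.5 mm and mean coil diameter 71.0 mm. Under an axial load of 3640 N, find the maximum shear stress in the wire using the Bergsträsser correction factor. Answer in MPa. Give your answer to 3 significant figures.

Spring index C = D/d = 71.0/10.5 = 6.7619
K_B = (4C+2)/(4C−3) = 29.048/24.048 = 1.2079
τ₀ = 8FD/(πd³) = 8·3640·71.0/(π·10.5³) = 2.06752e+06/3636.8 = 568.5 MPa
τ_max = K·τ₀ = 1.2079 × 568.5 = 686.71 MPa

687 MPa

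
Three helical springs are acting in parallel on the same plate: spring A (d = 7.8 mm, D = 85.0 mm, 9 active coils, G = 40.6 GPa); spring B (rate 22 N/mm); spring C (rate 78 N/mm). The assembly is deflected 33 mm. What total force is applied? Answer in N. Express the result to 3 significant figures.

k_A = Gd⁴/(8D³N_a) = (40.6×10³)(7.8⁴)/(8·85.0³·9) = 3.3987 N/mm
Parallel: k_eq = 3.3987 + 22 + 78 = 103.4 N/mm
F = k_eq·δ = 103.4·33 = 3412.2 N

3410 N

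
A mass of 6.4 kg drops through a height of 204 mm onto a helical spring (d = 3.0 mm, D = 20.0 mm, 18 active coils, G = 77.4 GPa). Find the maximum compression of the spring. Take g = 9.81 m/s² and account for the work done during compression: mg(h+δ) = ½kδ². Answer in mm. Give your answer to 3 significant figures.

81.1 mm

k = Gd⁴/(8D³N_a) = (77.4×10³)(3.0⁴)/(8·20.0³·18) = 5.4422 N/mm
W = mg = 6.4 × 9.81 = 62.784 N
½kδ² − Wδ − Wh = 0 → δ = (W + √(W² + 2kWh))/k
δ = (62.784 + √(3941.8 + 139406))/5.4422 = (62.784 + 378.61)/5.4422 = 81.107 mm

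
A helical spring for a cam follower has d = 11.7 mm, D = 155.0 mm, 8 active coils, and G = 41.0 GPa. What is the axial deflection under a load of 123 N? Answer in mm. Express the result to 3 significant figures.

k = Gd⁴/(8D³N_a) = (41.0×10³)(11.7⁴)/(8·155.0³·8) = 3.2237 N/mm
δ = F/k = 123 / 3.2237 = 38.155 mm

38.2 mm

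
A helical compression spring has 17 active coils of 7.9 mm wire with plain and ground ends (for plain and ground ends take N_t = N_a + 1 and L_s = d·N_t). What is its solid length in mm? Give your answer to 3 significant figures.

plain and ground ends: N_t = N_a + 1 = 17 + 1 = 18
L_s = d·N_t = 7.9 × 18 = 142.2 mm

142 mm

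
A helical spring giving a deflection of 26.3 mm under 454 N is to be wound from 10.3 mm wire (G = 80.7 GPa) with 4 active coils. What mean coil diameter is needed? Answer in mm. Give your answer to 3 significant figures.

Required rate k = F/δ = 454/26.3 = 17.262 N/mm
D = (Gd⁴/(8N_a·k))^(1/3) = (80.7×10³·10.3⁴/(8·4·17.262))^(1/3)
  = (1.64427e+06)^(1/3) = 118.0296 mm

118 mm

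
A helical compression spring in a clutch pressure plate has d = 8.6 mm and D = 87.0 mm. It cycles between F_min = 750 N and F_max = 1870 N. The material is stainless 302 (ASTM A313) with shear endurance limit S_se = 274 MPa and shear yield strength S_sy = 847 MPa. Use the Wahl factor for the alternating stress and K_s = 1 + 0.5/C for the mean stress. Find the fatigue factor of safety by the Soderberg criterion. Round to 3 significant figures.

0.725

C = D/d = 87.0/8.6 = 10.1163; K_W = (4C−1)/(4C−4)+0.615/C = 1.1431; K_s = 1+0.5/C = 1.0494
F_a = (F_max−F_min)/2 = 560 N; F_m = (F_max+F_min)/2 = 1310 N
τ_a = K_W·8F_aD/(πd³) = 1.1431 × 195.05 = 222.96 MPa
τ_m = K_s·8F_mD/(πd³) = 1.0494 × 456.28 = 478.84 MPa
Soderberg: 1/n_f = τ_a/S_se + τ_m/S_sy = 222.96/274 + 478.84/847 = 0.81371 + 0.56533 = 1.379
n_f = 1/1.379 = 0.7251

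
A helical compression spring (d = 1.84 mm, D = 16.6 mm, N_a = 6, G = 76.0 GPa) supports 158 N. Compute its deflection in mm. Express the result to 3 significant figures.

k = Gd⁴/(8D³N_a) = (76.0×10³)(1.84⁴)/(8·16.6³·6) = 3.9675 N/mm
δ = F/k = 158 / 3.9675 = 39.823 mm

39.8 mm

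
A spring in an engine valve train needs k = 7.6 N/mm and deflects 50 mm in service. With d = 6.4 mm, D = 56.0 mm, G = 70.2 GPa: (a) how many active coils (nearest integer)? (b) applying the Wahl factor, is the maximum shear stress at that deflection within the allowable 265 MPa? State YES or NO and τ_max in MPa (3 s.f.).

(a) 11 coils; (b) YES, τ_max = 242 MPa

N_a = Gd⁴/(8D³k) = (70.2×10³)(6.4⁴)/(8·56.0³·7.6) = 11.03 → N_a = 11
Actual rate k = Gd⁴/(8D³·11) = 7.621 N/mm
Working load F = kδ = 7.621·50 = 381.05 N
C = 56.0/6.4 = 8.7500; K_W = (4C−1)/(4C−4)+0.615/C = 1.1671
τ_max = K_W·8FD/(πd³) = 1.1671·207.29 = 241.91 MPa
τ_max ≤ 265 MPa → acceptable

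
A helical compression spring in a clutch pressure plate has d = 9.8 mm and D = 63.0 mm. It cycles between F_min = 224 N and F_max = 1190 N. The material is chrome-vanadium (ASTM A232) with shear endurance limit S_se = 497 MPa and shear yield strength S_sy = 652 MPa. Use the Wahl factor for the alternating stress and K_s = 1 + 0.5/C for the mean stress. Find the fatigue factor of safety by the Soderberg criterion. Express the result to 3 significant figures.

C = D/d = 63.0/9.8 = 6.4286; K_W = (4C−1)/(4C−4)+0.615/C = 1.2338; K_s = 1+0.5/C = 1.0778
F_a = (F_max−F_min)/2 = 483 N; F_m = (F_max+F_min)/2 = 707 N
τ_a = K_W·8F_aD/(πd³) = 1.2338 × 82.328 = 101.58 MPa
τ_m = K_s·8F_mD/(πd³) = 1.0778 × 120.51 = 129.88 MPa
Soderberg: 1/n_f = τ_a/S_se + τ_m/S_sy = 101.58/497 + 129.88/652 = 0.20438 + 0.19921 = 0.40359
n_f = 1/0.40359 = 2.478

2.48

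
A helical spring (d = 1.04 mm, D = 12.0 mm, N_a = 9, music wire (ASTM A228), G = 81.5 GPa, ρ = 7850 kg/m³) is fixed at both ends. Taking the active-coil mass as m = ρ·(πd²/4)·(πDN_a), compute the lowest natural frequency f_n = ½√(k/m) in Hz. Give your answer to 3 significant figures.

291 Hz

k = Gd⁴/(8D³N_a) = (81.5×10³)(1.04⁴)/(8·12.0³·9) = 0.76633 N/mm = 766.33 N/m
Wire length L = πDN_a = π·12.0·9 = 339.29 mm
m = ρ·(πd²/4)·L = 7850 × 0.84949×10⁻⁶ m² × 0.33929 m = 0.0022626 kg
f_n = ½√(k/m) = 0.5·√(766.33/0.0022626) = 0.5·√(3.387e+05) = 290.99 Hz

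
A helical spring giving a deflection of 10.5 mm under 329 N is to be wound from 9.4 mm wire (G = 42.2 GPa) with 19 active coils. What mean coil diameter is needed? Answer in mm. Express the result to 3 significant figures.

Required rate k = F/δ = 329/10.5 = 31.333 N/mm
D = (Gd⁴/(8N_a·k))^(1/3) = (42.2×10³·9.4⁴/(8·19·31.333))^(1/3)
  = (69178.9)^(1/3) = 41.0511 mm

41.1 mm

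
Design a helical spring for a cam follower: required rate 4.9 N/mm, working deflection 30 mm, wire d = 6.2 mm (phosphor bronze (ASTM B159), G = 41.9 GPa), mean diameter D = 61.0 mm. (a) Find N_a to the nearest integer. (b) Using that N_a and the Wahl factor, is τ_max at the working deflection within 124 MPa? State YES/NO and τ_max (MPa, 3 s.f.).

N_a = Gd⁴/(8D³k) = (41.9×10³)(6.2⁴)/(8·61.0³·4.9) = 6.958 → N_a = 7
Actual rate k = Gd⁴/(8D³·7) = 4.8708 N/mm
Working load F = kδ = 4.8708·30 = 146.12 N
C = 61.0/6.2 = 9.8387; K_W = (4C−1)/(4C−4)+0.615/C = 1.1474
τ_max = K_W·8FD/(πd³) = 1.1474·95.24 = 109.27 MPa
τ_max ≤ 124 MPa → acceptable

(a) 7 coils; (b) YES, τ_max = 109 MPa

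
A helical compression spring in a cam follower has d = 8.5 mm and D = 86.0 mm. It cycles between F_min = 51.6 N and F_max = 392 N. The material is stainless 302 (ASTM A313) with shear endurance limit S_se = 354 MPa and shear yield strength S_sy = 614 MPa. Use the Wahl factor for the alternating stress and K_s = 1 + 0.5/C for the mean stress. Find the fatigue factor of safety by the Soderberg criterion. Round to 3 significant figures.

3.02

C = D/d = 86.0/8.5 = 10.1176; K_W = (4C−1)/(4C−4)+0.615/C = 1.1430; K_s = 1+0.5/C = 1.0494
F_a = (F_max−F_min)/2 = 170.2 N; F_m = (F_max+F_min)/2 = 221.8 N
τ_a = K_W·8F_aD/(πd³) = 1.1430 × 60.693 = 69.375 MPa
τ_m = K_s·8F_mD/(πd³) = 1.0494 × 79.094 = 83.003 MPa
Soderberg: 1/n_f = τ_a/S_se + τ_m/S_sy = 69.375/354 + 83.003/614 = 0.19597 + 0.13518 = 0.33116
n_f = 1/0.33116 = 3.02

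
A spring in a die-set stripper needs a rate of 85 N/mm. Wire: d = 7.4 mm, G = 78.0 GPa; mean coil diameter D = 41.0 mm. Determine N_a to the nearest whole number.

N_a = Gd⁴/(8D³k) = (78.0×10³ × 7.4⁴)/(8 × 41.0³ × 85)
    = 2.33895e+08 / 4.68663e+07 = 4.991 → 5 coils

5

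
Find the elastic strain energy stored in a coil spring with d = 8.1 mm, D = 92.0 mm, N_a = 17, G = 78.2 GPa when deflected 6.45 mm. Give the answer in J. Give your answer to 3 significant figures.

k = Gd⁴/(8D³N_a) = (78.2×10³)(8.1⁴)/(8·92.0³·17) = 3.1787 N/mm
U = ½kδ² = 0.5 × 3.1787 × 6.45² = 66.12 N·mm = 0.06612 J

0.0661 J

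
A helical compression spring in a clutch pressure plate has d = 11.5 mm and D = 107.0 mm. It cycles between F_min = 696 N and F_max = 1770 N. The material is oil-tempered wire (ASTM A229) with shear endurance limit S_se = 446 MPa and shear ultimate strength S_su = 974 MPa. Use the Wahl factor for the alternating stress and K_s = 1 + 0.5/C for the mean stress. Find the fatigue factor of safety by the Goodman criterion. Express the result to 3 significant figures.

C = D/d = 107.0/11.5 = 9.3043; K_W = (4C−1)/(4C−4)+0.615/C = 1.1564; K_s = 1+0.5/C = 1.0537
F_a = (F_max−F_min)/2 = 537 N; F_m = (F_max+F_min)/2 = 1233 N
τ_a = K_W·8F_aD/(πd³) = 1.1564 × 96.207 = 111.25 MPa
τ_m = K_s·8F_mD/(πd³) = 1.0537 × 220.9 = 232.77 MPa
Goodman: 1/n_f = τ_a/S_se + τ_m/S_su = 111.25/446 + 232.77/974 = 0.24945 + 0.23898 = 0.48843
n_f = 1/0.48843 = 2.047

2.05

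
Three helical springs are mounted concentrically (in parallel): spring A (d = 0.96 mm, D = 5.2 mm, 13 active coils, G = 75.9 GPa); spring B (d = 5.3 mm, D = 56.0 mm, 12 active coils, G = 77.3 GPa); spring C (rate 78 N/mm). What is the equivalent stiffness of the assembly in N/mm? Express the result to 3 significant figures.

86.0 N/mm

k_A = Gd⁴/(8D³N_a) = (75.9×10³)(0.96⁴)/(8·5.2³·13) = 4.4084 N/mm
k_B = Gd⁴/(8D³N_a) = (77.3×10³)(5.3⁴)/(8·56.0³·12) = 3.6178 N/mm
Parallel: k_eq = 4.4084 + 3.6178 + 78 = 86.026 N/mm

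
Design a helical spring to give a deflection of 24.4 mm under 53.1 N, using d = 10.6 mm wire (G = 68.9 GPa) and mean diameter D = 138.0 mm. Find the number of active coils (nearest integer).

19

Required rate k = F/δ = 53.1/24.4 = 2.1762 N/mm
N_a = Gd⁴/(8D³k) = (68.9×10³ × 10.6⁴)/(8 × 138.0³ × 2.1762)
    = 8.69847e+08 / 4.57543e+07 = 19.01 → 19 coils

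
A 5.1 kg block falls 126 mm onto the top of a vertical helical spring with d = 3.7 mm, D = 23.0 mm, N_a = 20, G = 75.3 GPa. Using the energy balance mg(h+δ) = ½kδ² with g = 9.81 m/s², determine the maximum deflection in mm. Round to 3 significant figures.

49.2 mm

k = Gd⁴/(8D³N_a) = (75.3×10³)(3.7⁴)/(8·23.0³·20) = 7.2493 N/mm
W = mg = 5.1 × 9.81 = 50.031 N
½kδ² − Wδ − Wh = 0 → δ = (W + √(W² + 2kWh))/k
δ = (50.031 + √(2503.1 + 91398.3))/7.2493 = (50.031 + 306.43)/7.2493 = 49.172 mm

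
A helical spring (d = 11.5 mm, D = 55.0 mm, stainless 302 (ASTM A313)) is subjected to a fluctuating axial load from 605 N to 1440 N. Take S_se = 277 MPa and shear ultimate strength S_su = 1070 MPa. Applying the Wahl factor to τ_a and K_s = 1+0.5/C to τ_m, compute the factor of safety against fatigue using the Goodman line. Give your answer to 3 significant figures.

C = D/d = 55.0/11.5 = 4.7826; K_W = (4C−1)/(4C−4)+0.615/C = 1.3269; K_s = 1+0.5/C = 1.1045
F_a = (F_max−F_min)/2 = 417.5 N; F_m = (F_max+F_min)/2 = 1022.5 N
τ_a = K_W·8F_aD/(πd³) = 1.3269 × 38.447 = 51.014 MPa
τ_m = K_s·8F_mD/(πd³) = 1.1045 × 94.161 = 104.01 MPa
Goodman: 1/n_f = τ_a/S_se + τ_m/S_su = 51.014/277 + 104.01/1070 = 0.18417 + 0.09720 = 0.28137
n_f = 1/0.28137 = 3.554

3.55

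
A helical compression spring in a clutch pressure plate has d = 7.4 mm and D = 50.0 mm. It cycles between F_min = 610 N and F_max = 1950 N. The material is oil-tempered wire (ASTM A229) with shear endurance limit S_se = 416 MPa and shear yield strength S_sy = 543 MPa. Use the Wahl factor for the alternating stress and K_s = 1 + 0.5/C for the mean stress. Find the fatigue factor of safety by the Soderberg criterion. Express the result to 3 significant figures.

C = D/d = 50.0/7.4 = 6.7568; K_W = (4C−1)/(4C−4)+0.615/C = 1.2213; K_s = 1+0.5/C = 1.0740
F_a = (F_max−F_min)/2 = 670 N; F_m = (F_max+F_min)/2 = 1280 N
τ_a = K_W·8F_aD/(πd³) = 1.2213 × 210.52 = 257.11 MPa
τ_m = K_s·8F_mD/(πd³) = 1.0740 × 402.18 = 431.95 MPa
Soderberg: 1/n_f = τ_a/S_se + τ_m/S_sy = 257.11/416 + 431.95/543 = 0.61804 + 0.79548 = 1.4135
n_f = 1/1.4135 = 0.7075

0.707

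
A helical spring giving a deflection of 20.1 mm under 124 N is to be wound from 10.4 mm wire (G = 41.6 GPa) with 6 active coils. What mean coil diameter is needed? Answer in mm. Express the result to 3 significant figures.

Required rate k = F/δ = 124/20.1 = 6.1692 N/mm
D = (Gd⁴/(8N_a·k))^(1/3) = (41.6×10³·10.4⁴/(8·6·6.1692))^(1/3)
  = (1.64346e+06)^(1/3) = 118.0103 mm

118 mm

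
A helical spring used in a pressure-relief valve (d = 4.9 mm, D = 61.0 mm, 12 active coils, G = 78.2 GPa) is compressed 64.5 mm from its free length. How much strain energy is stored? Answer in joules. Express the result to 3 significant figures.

k = Gd⁴/(8D³N_a) = (78.2×10³)(4.9⁴)/(8·61.0³·12) = 2.0689 N/mm
U = ½kδ² = 0.5 × 2.0689 × 64.5² = 4303.5 N·mm = 4.3035 J

4.30 J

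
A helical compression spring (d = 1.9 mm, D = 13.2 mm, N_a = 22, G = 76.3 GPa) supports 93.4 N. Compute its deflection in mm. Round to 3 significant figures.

38.0 mm

k = Gd⁴/(8D³N_a) = (76.3×10³)(1.9⁴)/(8·13.2³·22) = 2.4564 N/mm
δ = F/k = 93.4 / 2.4564 = 38.023 mm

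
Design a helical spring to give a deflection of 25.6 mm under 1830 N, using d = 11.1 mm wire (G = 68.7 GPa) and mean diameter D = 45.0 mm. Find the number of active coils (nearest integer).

20

Required rate k = F/δ = 1830/25.6 = 71.484 N/mm
N_a = Gd⁴/(8D³k) = (68.7×10³ × 11.1⁴)/(8 × 45.0³ × 71.484)
    = 1.04291e+09 / 5.21121e+07 = 20.01 → 20 coils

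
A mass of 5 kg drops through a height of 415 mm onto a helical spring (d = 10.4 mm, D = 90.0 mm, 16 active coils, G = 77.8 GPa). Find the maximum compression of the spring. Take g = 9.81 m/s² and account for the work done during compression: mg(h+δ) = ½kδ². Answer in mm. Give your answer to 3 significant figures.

k = Gd⁴/(8D³N_a) = (77.8×10³)(10.4⁴)/(8·90.0³·16) = 9.7538 N/mm
W = mg = 5 × 9.81 = 49.05 N
½kδ² − Wδ − Wh = 0 → δ = (W + √(W² + 2kWh))/k
δ = (49.05 + √(2405.9 + 397093))/9.7538 = (49.05 + 632.06)/9.7538 = 69.83 mm

69.8 mm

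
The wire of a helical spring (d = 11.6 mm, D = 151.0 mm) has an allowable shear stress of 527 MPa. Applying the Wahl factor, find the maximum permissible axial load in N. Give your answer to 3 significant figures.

1930 N

C = D/d = 151.0/11.6 = 13.0172
K_W = (4C−1)/(4C−4) + 0.615/C = 51.069/48.069 + 0.0472 = 1.1097
τ_max = K·8FD/(πd³) → F_max = τ_allow·πd³/(8DK)
F_max = 527·π·11.6³/(8·151.0·1.1097) = 2.5842e+06/1340.5 = 1927.9 N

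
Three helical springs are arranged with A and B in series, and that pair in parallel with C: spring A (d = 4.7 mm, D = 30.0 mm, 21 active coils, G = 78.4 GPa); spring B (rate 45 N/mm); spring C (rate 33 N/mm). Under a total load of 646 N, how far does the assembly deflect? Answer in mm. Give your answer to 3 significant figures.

k_A = Gd⁴/(8D³N_a) = (78.4×10³)(4.7⁴)/(8·30.0³·21) = 8.434 N/mm
Springs A,B series: k_AB = 1/(1/8.434+1/45) = 7.1028 N/mm; parallel with C: k_eq = 7.1028+33 = 40.103 N/mm
δ = F/k_eq = 646/40.103 = 16.109 mm

16.1 mm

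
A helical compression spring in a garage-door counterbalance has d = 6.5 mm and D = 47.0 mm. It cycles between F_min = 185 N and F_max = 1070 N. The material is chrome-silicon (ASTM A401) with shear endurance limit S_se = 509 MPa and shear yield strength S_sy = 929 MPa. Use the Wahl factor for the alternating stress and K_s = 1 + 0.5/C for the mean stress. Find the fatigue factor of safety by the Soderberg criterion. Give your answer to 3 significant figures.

1.30

C = D/d = 47.0/6.5 = 7.2308; K_W = (4C−1)/(4C−4)+0.615/C = 1.2054; K_s = 1+0.5/C = 1.0691
F_a = (F_max−F_min)/2 = 442.5 N; F_m = (F_max+F_min)/2 = 627.5 N
τ_a = K_W·8F_aD/(πd³) = 1.2054 × 192.85 = 232.46 MPa
τ_m = K_s·8F_mD/(πd³) = 1.0691 × 273.47 = 292.38 MPa
Soderberg: 1/n_f = τ_a/S_se + τ_m/S_sy = 232.46/509 + 292.38/929 = 0.45670 + 0.31473 = 0.77143
n_f = 1/0.77143 = 1.296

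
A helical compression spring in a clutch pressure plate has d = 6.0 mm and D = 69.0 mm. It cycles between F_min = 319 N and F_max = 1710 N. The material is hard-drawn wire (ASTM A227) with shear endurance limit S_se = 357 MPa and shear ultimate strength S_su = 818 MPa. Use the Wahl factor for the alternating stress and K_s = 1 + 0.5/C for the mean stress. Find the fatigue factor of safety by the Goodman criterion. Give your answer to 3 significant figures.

C = D/d = 69.0/6.0 = 11.5000; K_W = (4C−1)/(4C−4)+0.615/C = 1.1249; K_s = 1+0.5/C = 1.0435
F_a = (F_max−F_min)/2 = 695.5 N; F_m = (F_max+F_min)/2 = 1014.5 N
τ_a = K_W·8F_aD/(πd³) = 1.1249 × 565.76 = 636.43 MPa
τ_m = K_s·8F_mD/(πd³) = 1.0435 × 825.25 = 861.13 MPa
Goodman: 1/n_f = τ_a/S_se + τ_m/S_su = 636.43/357 + 861.13/818 = 1.78271 + 1.05273 = 2.8354
n_f = 1/2.8354 = 0.3527

0.353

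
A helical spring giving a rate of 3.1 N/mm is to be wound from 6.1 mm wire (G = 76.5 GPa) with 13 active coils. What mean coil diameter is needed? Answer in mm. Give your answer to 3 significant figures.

69.0 mm

D = (Gd⁴/(8N_a·k))^(1/3) = (76.5×10³·6.1⁴/(8·13·3.1))^(1/3)
  = (328538)^(1/3) = 69.0020 mm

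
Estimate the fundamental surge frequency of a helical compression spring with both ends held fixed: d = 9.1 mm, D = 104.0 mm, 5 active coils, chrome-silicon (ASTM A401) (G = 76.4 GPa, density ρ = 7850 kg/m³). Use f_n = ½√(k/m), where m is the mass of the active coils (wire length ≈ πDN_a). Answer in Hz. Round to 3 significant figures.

59.1 Hz

k = Gd⁴/(8D³N_a) = (76.4×10³)(9.1⁴)/(8·104.0³·5) = 11.644 N/mm = 11644 N/m
Wire length L = πDN_a = π·104.0·5 = 1633.6 mm
m = ρ·(πd²/4)·L = 7850 × 65.039×10⁻⁶ m² × 1.6336 m = 0.83406 kg
f_n = ½√(k/m) = 0.5·√(11644/0.83406) = 0.5·√(13961) = 59.077 Hz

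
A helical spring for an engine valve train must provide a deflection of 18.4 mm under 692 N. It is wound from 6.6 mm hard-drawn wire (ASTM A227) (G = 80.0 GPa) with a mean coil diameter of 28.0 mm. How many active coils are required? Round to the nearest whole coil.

23

Required rate k = F/δ = 692/18.4 = 37.609 N/mm
N_a = Gd⁴/(8D³k) = (80.0×10³ × 6.6⁴)/(8 × 28.0³ × 37.609)
    = 1.51798e+08 / 6.60469e+06 = 22.98 → 23 coils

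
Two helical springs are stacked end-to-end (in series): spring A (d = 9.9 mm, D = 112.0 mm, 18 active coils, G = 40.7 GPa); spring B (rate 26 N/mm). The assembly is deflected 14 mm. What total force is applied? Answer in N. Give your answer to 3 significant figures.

k_A = Gd⁴/(8D³N_a) = (40.7×10³)(9.9⁴)/(8·112.0³·18) = 1.9325 N/mm
Series: 1/k_eq = 1/1.9325 + 1/26 = 0.55593; k_eq = 1.7988 N/mm
F = k_eq·δ = 1.7988·14 = 25.183 N

25.2 N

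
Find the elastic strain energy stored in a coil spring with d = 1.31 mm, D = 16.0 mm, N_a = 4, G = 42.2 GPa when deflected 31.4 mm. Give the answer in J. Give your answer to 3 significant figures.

k = Gd⁴/(8D³N_a) = (42.2×10³)(1.31⁴)/(8·16.0³·4) = 0.94817 N/mm
U = ½kδ² = 0.5 × 0.94817 × 31.4² = 467.43 N·mm = 0.46743 J

0.467 J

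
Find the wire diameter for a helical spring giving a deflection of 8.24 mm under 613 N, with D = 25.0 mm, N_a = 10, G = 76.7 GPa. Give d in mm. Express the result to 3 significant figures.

5.90 mm

Required rate k = F/δ = 613/8.24 = 74.393 N/mm
d = (8D³N_a·k / G)^(1/4) = (8·25.0³·10·74.393 / (76.7×10³))^0.25
  = (1212.4)^0.25 = 5.9008 mm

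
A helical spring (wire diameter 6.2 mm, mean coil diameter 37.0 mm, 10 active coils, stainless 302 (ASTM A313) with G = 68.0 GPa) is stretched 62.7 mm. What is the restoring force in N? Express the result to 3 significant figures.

k = Gd⁴/(8D³N_a) = (68.0×10³)(6.2⁴)/(8·37.0³·10) = 24.796 N/mm
F = k·δ = 24.796 × 62.7 = 1554.7 N

1550 N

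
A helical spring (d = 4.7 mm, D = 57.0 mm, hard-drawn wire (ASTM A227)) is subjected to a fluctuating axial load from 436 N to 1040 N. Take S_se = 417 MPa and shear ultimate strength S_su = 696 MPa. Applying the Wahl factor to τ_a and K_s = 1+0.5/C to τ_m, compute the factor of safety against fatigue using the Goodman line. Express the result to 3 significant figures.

C = D/d = 57.0/4.7 = 12.1277; K_W = (4C−1)/(4C−4)+0.615/C = 1.1181; K_s = 1+0.5/C = 1.0412
F_a = (F_max−F_min)/2 = 302 N; F_m = (F_max+F_min)/2 = 738 N
τ_a = K_W·8F_aD/(πd³) = 1.1181 × 422.21 = 472.08 MPa
τ_m = K_s·8F_mD/(πd³) = 1.0412 × 1031.8 = 1074.3 MPa
Goodman: 1/n_f = τ_a/S_se + τ_m/S_su = 472.08/417 + 1074.3/696 = 1.13208 + 1.54353 = 2.6756
n_f = 1/2.6756 = 0.3737

0.374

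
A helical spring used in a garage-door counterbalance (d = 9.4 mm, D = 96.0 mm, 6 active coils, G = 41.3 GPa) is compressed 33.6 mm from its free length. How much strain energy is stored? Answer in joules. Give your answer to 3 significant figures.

4.29 J

k = Gd⁴/(8D³N_a) = (41.3×10³)(9.4⁴)/(8·96.0³·6) = 7.5929 N/mm
U = ½kδ² = 0.5 × 7.5929 × 33.6² = 4286 N·mm = 4.286 J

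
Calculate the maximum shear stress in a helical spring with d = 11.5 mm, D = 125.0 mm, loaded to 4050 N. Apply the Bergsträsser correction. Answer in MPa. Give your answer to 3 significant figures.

Spring index C = D/d = 125.0/11.5 = 10.8696
K_B = (4C+2)/(4C−3) = 45.478/40.478 = 1.1235
τ₀ = 8FD/(πd³) = 8·4050·125.0/(π·11.5³) = 4.05e+06/4778 = 847.64 MPa
τ_max = K·τ₀ = 1.1235 × 847.64 = 952.34 MPa

952 MPa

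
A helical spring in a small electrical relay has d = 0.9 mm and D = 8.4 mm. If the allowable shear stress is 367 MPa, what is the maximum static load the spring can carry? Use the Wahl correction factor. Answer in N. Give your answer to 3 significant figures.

10.8 N

C = D/d = 8.4/0.9 = 9.3333
K_W = (4C−1)/(4C−4) + 0.615/C = 36.333/33.333 + 0.0659 = 1.1559
τ_max = K·8FD/(πd³) → F_max = τ_allow·πd³/(8DK)
F_max = 367·π·0.9³/(8·8.4·1.1559) = 840.51/77.676 = 10.821 N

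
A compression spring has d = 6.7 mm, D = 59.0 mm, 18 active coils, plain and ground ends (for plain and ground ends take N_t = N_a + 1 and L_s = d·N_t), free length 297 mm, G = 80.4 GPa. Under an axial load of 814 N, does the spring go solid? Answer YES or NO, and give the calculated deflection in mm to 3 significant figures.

k = Gd⁴/(8D³N_a) = (80.4×10³)(6.7⁴)/(8·59.0³·18) = 5.4782 N/mm
N_t = 19; L_s = 6.7·19 = 127.3 mm; δ_solid = L₀ − L_s = 297 − 127.3 = 169.7 mm
δ = F/k = 814/5.4782 = 148.59 mm
δ < δ_solid → spring does not go solid

NO, δ = 149 mm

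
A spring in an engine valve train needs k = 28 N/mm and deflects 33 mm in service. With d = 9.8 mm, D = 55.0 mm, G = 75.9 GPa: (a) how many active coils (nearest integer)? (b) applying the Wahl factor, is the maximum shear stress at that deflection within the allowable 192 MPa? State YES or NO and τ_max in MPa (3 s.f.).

(a) 19 coils; (b) YES, τ_max = 173 MPa

N_a = Gd⁴/(8D³k) = (75.9×10³)(9.8⁴)/(8·55.0³·28) = 18.78 → N_a = 19
Actual rate k = Gd⁴/(8D³·19) = 27.683 N/mm
Working load F = kδ = 27.683·33 = 913.54 N
C = 55.0/9.8 = 5.6122; K_W = (4C−1)/(4C−4)+0.615/C = 1.2722
τ_max = K_W·8FD/(πd³) = 1.2722·135.94 = 172.94 MPa
τ_max ≤ 192 MPa → acceptable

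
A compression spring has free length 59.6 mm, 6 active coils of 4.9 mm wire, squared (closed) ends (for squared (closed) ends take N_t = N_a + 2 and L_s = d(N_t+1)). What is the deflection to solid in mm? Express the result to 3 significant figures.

N_t = 8; L_s = 4.9·9 = 44.1 mm
δ_solid = L₀ − L_s = 59.6 − 44.1 = 15.5 mm

15.5 mm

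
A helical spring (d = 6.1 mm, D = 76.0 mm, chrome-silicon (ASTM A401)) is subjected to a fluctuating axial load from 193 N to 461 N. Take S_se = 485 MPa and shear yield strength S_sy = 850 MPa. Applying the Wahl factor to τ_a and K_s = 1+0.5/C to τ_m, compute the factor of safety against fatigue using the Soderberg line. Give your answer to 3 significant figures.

1.66

C = D/d = 76.0/6.1 = 12.4590; K_W = (4C−1)/(4C−4)+0.615/C = 1.1148; K_s = 1+0.5/C = 1.0401
F_a = (F_max−F_min)/2 = 134 N; F_m = (F_max+F_min)/2 = 327 N
τ_a = K_W·8F_aD/(πd³) = 1.1148 × 114.25 = 127.37 MPa
τ_m = K_s·8F_mD/(πd³) = 1.0401 × 278.81 = 290 MPa
Soderberg: 1/n_f = τ_a/S_se + τ_m/S_sy = 127.37/485 + 290/850 = 0.26262 + 0.34118 = 0.6038
n_f = 1/0.6038 = 1.656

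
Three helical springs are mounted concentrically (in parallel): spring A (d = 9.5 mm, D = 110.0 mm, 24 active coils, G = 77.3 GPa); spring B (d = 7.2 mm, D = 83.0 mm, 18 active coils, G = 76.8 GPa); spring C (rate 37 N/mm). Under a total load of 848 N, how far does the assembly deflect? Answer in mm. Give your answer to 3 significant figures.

20.2 mm

k_A = Gd⁴/(8D³N_a) = (77.3×10³)(9.5⁴)/(8·110.0³·24) = 2.4637 N/mm
k_B = Gd⁴/(8D³N_a) = (76.8×10³)(7.2⁴)/(8·83.0³·18) = 2.5067 N/mm
Parallel: k_eq = 2.4637 + 2.5067 + 37 = 41.97 N/mm
δ = F/k_eq = 848/41.97 = 20.205 mm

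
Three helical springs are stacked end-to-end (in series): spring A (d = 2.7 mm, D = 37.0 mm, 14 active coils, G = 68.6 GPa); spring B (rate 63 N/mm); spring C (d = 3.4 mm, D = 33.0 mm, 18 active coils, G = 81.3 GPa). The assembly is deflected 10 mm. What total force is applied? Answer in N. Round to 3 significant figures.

k_A = Gd⁴/(8D³N_a) = (68.6×10³)(2.7⁴)/(8·37.0³·14) = 0.64262 N/mm
k_C = Gd⁴/(8D³N_a) = (81.3×10³)(3.4⁴)/(8·33.0³·18) = 2.0994 N/mm
Series: 1/k_eq = 1/0.64262 + 1/63 + 1/2.0994 = 2.0483; k_eq = 0.48821 N/mm
F = k_eq·δ = 0.48821·10 = 4.8821 N

4.88 N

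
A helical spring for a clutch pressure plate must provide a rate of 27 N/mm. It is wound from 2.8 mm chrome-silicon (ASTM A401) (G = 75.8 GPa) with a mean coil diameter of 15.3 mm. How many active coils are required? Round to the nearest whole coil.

N_a = Gd⁴/(8D³k) = (75.8×10³ × 2.8⁴)/(8 × 15.3³ × 27)
    = 4.65909e+06 / 773621 = 6.022 → 6 coils

6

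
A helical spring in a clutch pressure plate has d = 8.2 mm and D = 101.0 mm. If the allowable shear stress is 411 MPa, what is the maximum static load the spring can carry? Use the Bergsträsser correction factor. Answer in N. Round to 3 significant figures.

C = D/d = 101.0/8.2 = 12.3171
K_B = (4C+2)/(4C−3) = 51.268/46.268 = 1.1081
τ_max = K·8FD/(πd³) → F_max = τ_allow·πd³/(8DK)
F_max = 411·π·8.2³/(8·101.0·1.1081) = 7.1192e+05/895.32 = 795.16 N

795 N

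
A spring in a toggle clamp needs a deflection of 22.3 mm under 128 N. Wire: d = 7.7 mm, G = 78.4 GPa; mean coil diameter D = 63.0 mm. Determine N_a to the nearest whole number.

24

Required rate k = F/δ = 128/22.3 = 5.7399 N/mm
N_a = Gd⁴/(8D³k) = (78.4×10³ × 7.7⁴)/(8 × 63.0³ × 5.7399)
    = 2.756e+08 / 1.1482e+07 = 24 → 24 coils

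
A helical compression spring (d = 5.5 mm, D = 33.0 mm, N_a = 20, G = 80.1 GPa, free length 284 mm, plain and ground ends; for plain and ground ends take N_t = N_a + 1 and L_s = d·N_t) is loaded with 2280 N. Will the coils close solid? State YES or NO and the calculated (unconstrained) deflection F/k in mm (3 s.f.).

k = Gd⁴/(8D³N_a) = (80.1×10³)(5.5⁴)/(8·33.0³·20) = 12.747 N/mm
N_t = 21; L_s = 5.5·21 = 115.5 mm; δ_solid = L₀ − L_s = 284 − 115.5 = 168.5 mm
δ = F/k = 2280/12.747 = 178.86 mm
δ ≥ δ_solid → spring goes solid

YES, δ = 179 mm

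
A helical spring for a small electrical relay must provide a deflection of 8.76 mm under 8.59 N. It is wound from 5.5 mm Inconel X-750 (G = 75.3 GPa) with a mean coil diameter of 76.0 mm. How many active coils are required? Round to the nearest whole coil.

Required rate k = F/δ = 8.59/8.76 = 0.98059 N/mm
N_a = Gd⁴/(8D³k) = (75.3×10³ × 5.5⁴)/(8 × 76.0³ × 0.98059)
    = 6.89042e+07 / 3.44366e+06 = 20.01 → 20 coils

20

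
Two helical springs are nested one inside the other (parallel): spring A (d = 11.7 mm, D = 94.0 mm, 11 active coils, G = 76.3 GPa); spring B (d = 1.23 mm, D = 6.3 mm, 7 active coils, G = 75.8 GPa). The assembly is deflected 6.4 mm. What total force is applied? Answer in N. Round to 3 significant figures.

204 N

k_A = Gd⁴/(8D³N_a) = (76.3×10³)(11.7⁴)/(8·94.0³·11) = 19.561 N/mm
k_B = Gd⁴/(8D³N_a) = (75.8×10³)(1.23⁴)/(8·6.3³·7) = 12.39 N/mm
Parallel: k_eq = 19.561 + 12.39 = 31.952 N/mm
F = k_eq·δ = 31.952·6.4 = 204.49 N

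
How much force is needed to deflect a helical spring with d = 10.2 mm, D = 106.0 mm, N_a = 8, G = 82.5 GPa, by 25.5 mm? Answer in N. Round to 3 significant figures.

299 N

k = Gd⁴/(8D³N_a) = (82.5×10³)(10.2⁴)/(8·106.0³·8) = 11.715 N/mm
F = k·δ = 11.715 × 25.5 = 298.74 N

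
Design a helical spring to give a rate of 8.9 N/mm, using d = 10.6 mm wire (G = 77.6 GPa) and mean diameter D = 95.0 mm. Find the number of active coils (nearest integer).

N_a = Gd⁴/(8D³k) = (77.6×10³ × 10.6⁴)/(8 × 95.0³ × 8.9)
    = 9.79682e+08 / 6.10451e+07 = 16.05 → 16 coils

16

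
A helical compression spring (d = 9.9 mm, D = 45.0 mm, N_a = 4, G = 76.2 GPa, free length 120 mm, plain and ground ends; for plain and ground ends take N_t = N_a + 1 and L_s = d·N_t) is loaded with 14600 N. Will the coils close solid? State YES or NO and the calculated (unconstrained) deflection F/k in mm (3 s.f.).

k = Gd⁴/(8D³N_a) = (76.2×10³)(9.9⁴)/(8·45.0³·4) = 251.02 N/mm
N_t = 5; L_s = 9.9·5 = 49.5 mm; δ_solid = L₀ − L_s = 120 − 49.5 = 70.5 mm
δ = F/k = 14600/251.02 = 58.163 mm
δ < δ_solid → spring does not go solid

NO, δ = 58.2 mm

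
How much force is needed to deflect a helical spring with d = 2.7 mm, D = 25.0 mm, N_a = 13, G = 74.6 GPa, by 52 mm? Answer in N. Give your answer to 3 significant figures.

k = Gd⁴/(8D³N_a) = (74.6×10³)(2.7⁴)/(8·25.0³·13) = 2.4397 N/mm
F = k·δ = 2.4397 × 52 = 126.87 N

127 N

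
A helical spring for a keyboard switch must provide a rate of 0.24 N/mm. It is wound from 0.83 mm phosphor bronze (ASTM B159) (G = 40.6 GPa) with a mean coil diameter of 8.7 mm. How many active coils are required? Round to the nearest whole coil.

15

N_a = Gd⁴/(8D³k) = (40.6×10³ × 0.83⁴)/(8 × 8.7³ × 0.24)
    = 19268.1 / 1264.33 = 15.24 → 15 coils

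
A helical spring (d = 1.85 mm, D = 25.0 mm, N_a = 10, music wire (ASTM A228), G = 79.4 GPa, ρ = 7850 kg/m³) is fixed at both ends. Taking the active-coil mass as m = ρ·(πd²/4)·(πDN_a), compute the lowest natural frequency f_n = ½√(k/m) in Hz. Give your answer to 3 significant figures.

k = Gd⁴/(8D³N_a) = (79.4×10³)(1.85⁴)/(8·25.0³·10) = 0.74404 N/mm = 744.04 N/m
Wire length L = πDN_a = π·25.0·10 = 785.4 mm
m = ρ·(πd²/4)·L = 7850 × 2.688×10⁻⁶ m² × 0.7854 m = 0.016573 kg
f_n = ½√(k/m) = 0.5·√(744.04/0.016573) = 0.5·√(44896) = 105.94 Hz

106 Hz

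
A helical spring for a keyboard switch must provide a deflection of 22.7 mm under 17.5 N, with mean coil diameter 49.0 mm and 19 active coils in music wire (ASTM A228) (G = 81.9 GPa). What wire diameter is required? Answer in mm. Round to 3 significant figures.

3.60 mm

Required rate k = F/δ = 17.5/22.7 = 0.77093 N/mm
d = (8D³N_a·k / G)^(1/4) = (8·49.0³·19·0.77093 / (81.9×10³))^0.25
  = (168.33)^0.25 = 3.6020 mm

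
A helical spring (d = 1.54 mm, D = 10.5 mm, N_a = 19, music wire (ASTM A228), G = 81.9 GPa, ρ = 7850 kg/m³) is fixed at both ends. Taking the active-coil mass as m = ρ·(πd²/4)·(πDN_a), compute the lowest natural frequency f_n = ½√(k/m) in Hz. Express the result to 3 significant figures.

k = Gd⁴/(8D³N_a) = (81.9×10³)(1.54⁴)/(8·10.5³·19) = 2.6179 N/mm = 2617.9 N/m
Wire length L = πDN_a = π·10.5·19 = 626.75 mm
m = ρ·(πd²/4)·L = 7850 × 1.8627×10⁻⁶ m² × 0.62675 m = 0.0091642 kg
f_n = ½√(k/m) = 0.5·√(2617.9/0.0091642) = 0.5·√(2.8567e+05) = 267.24 Hz

267 Hz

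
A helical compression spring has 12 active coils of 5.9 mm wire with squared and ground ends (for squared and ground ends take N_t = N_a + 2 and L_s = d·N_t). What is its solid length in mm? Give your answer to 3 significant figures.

squared and ground ends: N_t = N_a + 2 = 12 + 2 = 14
L_s = d·N_t = 5.9 × 14 = 82.6 mm

82.6 mm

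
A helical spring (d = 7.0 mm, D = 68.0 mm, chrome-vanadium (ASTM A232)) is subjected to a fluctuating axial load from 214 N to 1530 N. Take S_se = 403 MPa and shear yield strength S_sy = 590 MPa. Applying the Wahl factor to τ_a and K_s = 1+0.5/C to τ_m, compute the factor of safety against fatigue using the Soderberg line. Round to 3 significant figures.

C = D/d = 68.0/7.0 = 9.7143; K_W = (4C−1)/(4C−4)+0.615/C = 1.1494; K_s = 1+0.5/C = 1.0515
F_a = (F_max−F_min)/2 = 658 N; F_m = (F_max+F_min)/2 = 872 N
τ_a = K_W·8F_aD/(πd³) = 1.1494 × 332.19 = 381.81 MPa
τ_m = K_s·8F_mD/(πd³) = 1.0515 × 440.22 = 462.88 MPa
Soderberg: 1/n_f = τ_a/S_se + τ_m/S_sy = 381.81/403 + 462.88/590 = 0.94741 + 0.78454 = 1.732
n_f = 1/1.732 = 0.5774

0.577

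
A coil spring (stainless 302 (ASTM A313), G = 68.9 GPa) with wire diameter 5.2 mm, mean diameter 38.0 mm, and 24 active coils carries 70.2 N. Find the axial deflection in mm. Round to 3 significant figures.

14.7 mm

k = Gd⁴/(8D³N_a) = (68.9×10³)(5.2⁴)/(8·38.0³·24) = 4.7817 N/mm
δ = F/k = 70.2 / 4.7817 = 14.681 mm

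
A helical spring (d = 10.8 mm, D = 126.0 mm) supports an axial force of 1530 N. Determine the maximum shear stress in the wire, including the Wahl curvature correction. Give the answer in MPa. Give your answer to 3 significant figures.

Spring index C = D/d = 126.0/10.8 = 11.6667
K_W = (4C−1)/(4C−4) + 0.615/C = 45.667/42.667 + 0.0527 = 1.1230
τ₀ = 8FD/(πd³) = 8·1530·126.0/(π·10.8³) = 1.54224e+06/3957.5 = 389.7 MPa
τ_max = K·τ₀ = 1.1230 × 389.7 = 437.64 MPa

438 MPa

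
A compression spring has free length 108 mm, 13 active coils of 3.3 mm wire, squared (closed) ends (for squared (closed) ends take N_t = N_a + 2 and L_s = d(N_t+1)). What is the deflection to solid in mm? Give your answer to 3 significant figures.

N_t = 15; L_s = 3.3·16 = 52.8 mm
δ_solid = L₀ − L_s = 108 − 52.8 = 55.2 mm

55.2 mm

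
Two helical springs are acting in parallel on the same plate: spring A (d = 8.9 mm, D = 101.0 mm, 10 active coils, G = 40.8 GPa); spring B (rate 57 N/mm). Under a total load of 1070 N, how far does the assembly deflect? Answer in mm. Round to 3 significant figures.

k_A = Gd⁴/(8D³N_a) = (40.8×10³)(8.9⁴)/(8·101.0³·10) = 3.1057 N/mm
Parallel: k_eq = 3.1057 + 57 = 60.106 N/mm
δ = F/k_eq = 1070/60.106 = 17.802 mm

17.8 mm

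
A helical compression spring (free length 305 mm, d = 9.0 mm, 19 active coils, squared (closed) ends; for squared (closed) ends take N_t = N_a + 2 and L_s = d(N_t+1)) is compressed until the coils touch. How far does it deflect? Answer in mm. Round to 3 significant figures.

N_t = 21; L_s = 9.0·22 = 198 mm
δ_solid = L₀ − L_s = 305 − 198 = 107 mm

107 mm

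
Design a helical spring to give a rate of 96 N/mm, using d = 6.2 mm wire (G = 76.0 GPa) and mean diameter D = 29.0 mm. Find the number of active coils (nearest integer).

6

N_a = Gd⁴/(8D³k) = (76.0×10³ × 6.2⁴)/(8 × 29.0³ × 96)
    = 1.123e+08 / 1.87308e+07 = 5.995 → 6 coils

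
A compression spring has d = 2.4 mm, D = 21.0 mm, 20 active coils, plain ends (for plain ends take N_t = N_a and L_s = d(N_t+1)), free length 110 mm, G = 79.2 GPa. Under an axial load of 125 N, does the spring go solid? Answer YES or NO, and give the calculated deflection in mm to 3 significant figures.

YES, δ = 70.5 mm

k = Gd⁴/(8D³N_a) = (79.2×10³)(2.4⁴)/(8·21.0³·20) = 1.7733 N/mm
N_t = 20; L_s = 2.4·21 = 50.4 mm; δ_solid = L₀ − L_s = 110 − 50.4 = 59.6 mm
δ = F/k = 125/1.7733 = 70.488 mm
δ ≥ δ_solid → spring goes solid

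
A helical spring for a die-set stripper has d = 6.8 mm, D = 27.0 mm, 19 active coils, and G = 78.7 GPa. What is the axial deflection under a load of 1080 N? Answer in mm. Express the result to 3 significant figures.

k = Gd⁴/(8D³N_a) = (78.7×10³)(6.8⁴)/(8·27.0³·19) = 56.244 N/mm
δ = F/k = 1080 / 56.244 = 19.202 mm

19.2 mm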